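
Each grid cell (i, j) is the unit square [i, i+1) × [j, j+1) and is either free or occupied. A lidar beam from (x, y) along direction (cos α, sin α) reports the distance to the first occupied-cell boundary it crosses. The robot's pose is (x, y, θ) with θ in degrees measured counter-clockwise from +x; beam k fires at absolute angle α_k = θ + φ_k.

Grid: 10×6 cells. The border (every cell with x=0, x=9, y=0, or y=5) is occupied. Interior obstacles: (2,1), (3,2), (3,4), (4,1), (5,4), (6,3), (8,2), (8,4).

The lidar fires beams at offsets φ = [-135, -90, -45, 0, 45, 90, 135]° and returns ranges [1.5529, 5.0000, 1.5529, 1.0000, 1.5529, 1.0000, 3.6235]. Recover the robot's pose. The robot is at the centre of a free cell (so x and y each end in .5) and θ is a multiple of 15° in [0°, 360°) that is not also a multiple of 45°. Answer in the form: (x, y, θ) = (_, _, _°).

(x, y, θ) = (4.5, 3.5, 60°)

The pose lattice has 24·16 = 384 candidates. Test each by forward raycasting.
  (4.5, 3.5, 120°): beam 2 = 1.0000 ≠ 5.0000 ✗
  (4.5, 4.5, 150°): beam 1 = 0.5176 ≠ 1.5529 ✗
  (3.5, 1.5, 150°): beam 1 = 0.5176 ≠ 1.5529 ✗
  (6.5, 2.5, 105°): beam 1 = 2.8868 ≠ 1.5529 ✗
  …
  (4.5, 3.5, 60°): r_1=1.5529, r_2=5.0000, r_3=1.5529, r_4=1.0000, r_5=1.5529, r_6=1.0000, r_7=3.6235 — all match ✓
Only this pose fits every beam.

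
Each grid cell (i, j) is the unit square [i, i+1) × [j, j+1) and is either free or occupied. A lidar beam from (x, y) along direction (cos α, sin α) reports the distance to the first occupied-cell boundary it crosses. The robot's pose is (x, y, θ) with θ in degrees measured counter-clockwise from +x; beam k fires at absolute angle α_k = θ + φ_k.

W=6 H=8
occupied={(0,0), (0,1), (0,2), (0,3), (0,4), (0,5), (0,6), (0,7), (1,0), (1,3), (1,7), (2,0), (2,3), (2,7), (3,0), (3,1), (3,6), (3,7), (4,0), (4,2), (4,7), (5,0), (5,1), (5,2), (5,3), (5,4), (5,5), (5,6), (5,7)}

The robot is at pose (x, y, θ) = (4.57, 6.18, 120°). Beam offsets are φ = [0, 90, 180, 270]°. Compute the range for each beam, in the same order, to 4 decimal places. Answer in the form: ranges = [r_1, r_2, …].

beam 1: φ=0°, α=120°
  dir = (cos 120°, sin 120°) = (-0.5000, 0.8660); from cell (4,6)
  next x-line at t=1.1400, next y-line at t=0.9469; Δt_x=2.0000, Δt_y=1.1547
    y: enter (4,7) at t=0.9469 ← occupied
  → r_1 = 0.9469
beam 2: φ=90°, α=210°
  dir = (cos 210°, sin 210°) = (-0.8660, -0.5000); from cell (4,6)
  next x-line at t=0.6582, next y-line at t=0.3600; Δt_x=1.1547, Δt_y=2.0000
    y: enter (4,5) at t=0.3600
    x: enter (3,5) at t=0.6582
    x: enter (2,5) at t=1.8129
    y: enter (2,4) at t=2.3600
    x: enter (1,4) at t=2.9676
    x: enter (0,4) at t=4.1223 ← occupied
  → r_2 = 4.1223
beam 3: φ=180°, α=300°
  dir = (cos 300°, sin 300°) = (0.5000, -0.8660); from cell (4,6)
  next x-line at t=0.8600, next y-line at t=0.2078; Δt_x=2.0000, Δt_y=1.1547
    y: enter (4,5) at t=0.2078
    x: enter (5,5) at t=0.8600 ← occupied
  → r_3 = 0.8600
beam 4: φ=270°, α=30°
  dir = (cos 30°, sin 30°) = (0.8660, 0.5000); from cell (4,6)
  next x-line at t=0.4965, next y-line at t=1.6400; Δt_x=1.1547, Δt_y=2.0000
    x: enter (5,6) at t=0.4965 ← occupied
  → r_4 = 0.4965

ranges = [0.9469, 4.1223, 0.8600, 0.4965]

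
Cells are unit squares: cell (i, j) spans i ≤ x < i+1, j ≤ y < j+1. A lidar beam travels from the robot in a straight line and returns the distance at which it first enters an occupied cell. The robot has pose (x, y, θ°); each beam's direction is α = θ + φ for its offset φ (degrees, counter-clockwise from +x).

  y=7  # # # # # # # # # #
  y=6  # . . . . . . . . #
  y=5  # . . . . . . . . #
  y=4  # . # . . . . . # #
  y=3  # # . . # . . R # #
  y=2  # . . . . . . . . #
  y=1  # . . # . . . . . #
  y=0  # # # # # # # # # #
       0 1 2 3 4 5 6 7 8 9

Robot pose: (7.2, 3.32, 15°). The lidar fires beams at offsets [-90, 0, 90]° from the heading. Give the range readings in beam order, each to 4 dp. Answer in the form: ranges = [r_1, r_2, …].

beam 1: φ=-90°, α=285°
  dir = (cos 285°, sin 285°) = (0.2588, -0.9659); from cell (7,3)
  next x-line at t=3.0910, next y-line at t=0.3313; Δt_x=3.8637, Δt_y=1.0353
    y: enter (7,2) at t=0.3313
    y: enter (7,1) at t=1.3666
    y: enter (7,0) at t=2.4018 ← occupied
  → r_1 = 2.4018
beam 2: φ=0°, α=15°
  dir = (cos 15°, sin 15°) = (0.9659, 0.2588); from cell (7,3)
  next x-line at t=0.8282, next y-line at t=2.6273; Δt_x=1.0353, Δt_y=3.8637
    x: enter (8,3) at t=0.8282 ← occupied
  → r_2 = 0.8282
beam 3: φ=90°, α=105°
  dir = (cos 105°, sin 105°) = (-0.2588, 0.9659); from cell (7,3)
  next x-line at t=0.7727, next y-line at t=0.7040; Δt_x=3.8637, Δt_y=1.0353
    y: enter (7,4) at t=0.7040
    x: enter (6,4) at t=0.7727
    y: enter (6,5) at t=1.7393
    y: enter (6,6) at t=2.7745
    y: enter (6,7) at t=3.8098 ← occupied
  → r_3 = 3.8098

ranges = [2.4018, 0.8282, 3.8098]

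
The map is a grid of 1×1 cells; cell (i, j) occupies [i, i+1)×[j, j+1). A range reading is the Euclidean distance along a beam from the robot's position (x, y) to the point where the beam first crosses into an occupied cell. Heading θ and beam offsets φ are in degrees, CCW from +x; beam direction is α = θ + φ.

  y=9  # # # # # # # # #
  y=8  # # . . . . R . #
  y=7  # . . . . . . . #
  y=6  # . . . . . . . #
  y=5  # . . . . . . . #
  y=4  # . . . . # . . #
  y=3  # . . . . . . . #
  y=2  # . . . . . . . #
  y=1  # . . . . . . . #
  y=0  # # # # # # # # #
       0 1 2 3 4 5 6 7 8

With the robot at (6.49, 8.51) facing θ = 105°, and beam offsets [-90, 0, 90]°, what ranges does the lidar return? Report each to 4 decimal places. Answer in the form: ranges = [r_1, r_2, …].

ranges = [1.5633, 0.5073, 5.6837]

beam 1: φ=-90°, α=15°
  d=(0.9659,0.2588)  start (6,8)  tX=0.5280 tY=1.8932  stride 1/|dx|=1.0353 1/|dy|=3.8637
    cross x-line → (7,8), t=0.5280
    cross x-line → (8,8), t=1.5633 (wall)
  → r_1 = 1.5633
beam 2: φ=0°, α=105°
  d=(-0.2588,0.9659)  start (6,8)  tX=1.8932 tY=0.5073  stride 1/|dx|=3.8637 1/|dy|=1.0353
    cross y-line → (6,9), t=0.5073 (wall)
  → r_2 = 0.5073
beam 3: φ=90°, α=195°
  d=(-0.9659,-0.2588)  start (6,8)  tX=0.5073 tY=1.9705  stride 1/|dx|=1.0353 1/|dy|=3.8637
    cross x-line → (5,8), t=0.5073
    cross x-line → (4,8), t=1.5426
    cross y-line → (4,7), t=1.9705
    cross x-line → (3,7), t=2.5778
    cross x-line → (2,7), t=3.6131
    cross x-line → (1,7), t=4.6484
    cross x-line → (0,7), t=5.6837 (wall)
  → r_3 = 5.6837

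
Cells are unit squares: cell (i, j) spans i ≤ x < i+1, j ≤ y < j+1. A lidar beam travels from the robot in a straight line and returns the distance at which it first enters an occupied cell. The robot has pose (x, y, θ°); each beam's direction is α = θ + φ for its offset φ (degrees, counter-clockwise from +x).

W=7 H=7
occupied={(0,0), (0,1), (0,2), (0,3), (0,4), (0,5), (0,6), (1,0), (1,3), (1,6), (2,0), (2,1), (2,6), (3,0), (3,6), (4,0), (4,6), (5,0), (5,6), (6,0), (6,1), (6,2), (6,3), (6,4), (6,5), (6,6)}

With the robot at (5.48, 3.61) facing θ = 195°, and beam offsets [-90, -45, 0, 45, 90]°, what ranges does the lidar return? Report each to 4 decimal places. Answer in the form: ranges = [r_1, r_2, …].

ranges = [2.4743, 4.7800, 4.6380, 3.0138, 2.0091]

beam 1: φ=-90°, α=105°
  direction (-0.2588, 0.9659); cell (5,3); t to first gridline: x 1.8546, y 0.4038 (then +3.8637 / +1.0353)
    (5,4) via y @ 0.4038
    (5,5) via y @ 1.4390
    (4,5) via x @ 1.8546
    (4,6) via y @ 2.4743  # hit
  → r_1 = 2.4743
beam 2: φ=-45°, α=150°
  direction (-0.8660, 0.5000); cell (5,3); t to first gridline: x 0.5543, y 0.7800 (then +1.1547 / +2.0000)
    (4,3) via x @ 0.5543
    (4,4) via y @ 0.7800
    (3,4) via x @ 1.7090
    (3,5) via y @ 2.7800
    (2,5) via x @ 2.8637
    (1,5) via x @ 4.0184
    (1,6) via y @ 4.7800  # hit
  → r_2 = 4.7800
beam 3: φ=0°, α=195°
  direction (-0.9659, -0.2588); cell (5,3); t to first gridline: x 0.4969, y 2.3569 (then +1.0353 / +3.8637)
    (4,3) via x @ 0.4969
    (3,3) via x @ 1.5322
    (3,2) via y @ 2.3569
    (2,2) via x @ 2.5675
    (1,2) via x @ 3.6028
    (0,2) via x @ 4.6380  # hit
  → r_3 = 4.6380
beam 4: φ=45°, α=240°
  direction (-0.5000, -0.8660); cell (5,3); t to first gridline: x 0.9600, y 0.7044 (then +2.0000 / +1.1547)
    (5,2) via y @ 0.7044
    (4,2) via x @ 0.9600
    (4,1) via y @ 1.8591
    (3,1) via x @ 2.9600
    (3,0) via y @ 3.0138  # hit
  → r_4 = 3.0138
beam 5: φ=90°, α=285°
  direction (0.2588, -0.9659); cell (5,3); t to first gridline: x 2.0091, y 0.6315 (then +3.8637 / +1.0353)
    (5,2) via y @ 0.6315
    (5,1) via y @ 1.6668
    (6,1) via x @ 2.0091  # hit
  → r_5 = 2.0091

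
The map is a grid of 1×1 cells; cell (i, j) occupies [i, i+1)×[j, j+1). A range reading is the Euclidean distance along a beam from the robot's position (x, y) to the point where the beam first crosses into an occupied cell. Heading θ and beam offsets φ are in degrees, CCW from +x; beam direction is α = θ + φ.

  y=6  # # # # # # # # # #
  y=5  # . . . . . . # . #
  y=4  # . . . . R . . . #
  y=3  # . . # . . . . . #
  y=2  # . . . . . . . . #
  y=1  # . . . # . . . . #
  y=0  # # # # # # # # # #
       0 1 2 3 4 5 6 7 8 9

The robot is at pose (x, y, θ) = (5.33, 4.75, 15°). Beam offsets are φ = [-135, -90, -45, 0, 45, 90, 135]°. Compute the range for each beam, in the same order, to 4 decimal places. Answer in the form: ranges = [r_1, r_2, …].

ranges = [4.3301, 3.8823, 4.2378, 1.7289, 1.4434, 1.2941, 2.5000]

beam 1: φ=-135°, α=240°
  d=(-0.5000,-0.8660)  start (5,4)  tX=0.6600 tY=0.8660  stride 1/|dx|=2.0000 1/|dy|=1.1547
    cross x-line → (4,4), t=0.6600
    cross y-line → (4,3), t=0.8660
    cross y-line → (4,2), t=2.0207
    cross x-line → (3,2), t=2.6600
    cross y-line → (3,1), t=3.1754
    cross y-line → (3,0), t=4.3301 (wall)
  → r_1 = 4.3301
beam 2: φ=-90°, α=285°
  d=(0.2588,-0.9659)  start (5,4)  tX=2.5887 tY=0.7765  stride 1/|dx|=3.8637 1/|dy|=1.0353
    cross y-line → (5,3), t=0.7765
    cross y-line → (5,2), t=1.8117
    cross x-line → (6,2), t=2.5887
    cross y-line → (6,1), t=2.8470
    cross y-line → (6,0), t=3.8823 (wall)
  → r_2 = 3.8823
beam 3: φ=-45°, α=330°
  d=(0.8660,-0.5000)  start (5,4)  tX=0.7736 tY=1.5000  stride 1/|dx|=1.1547 1/|dy|=2.0000
    cross x-line → (6,4), t=0.7736
    cross y-line → (6,3), t=1.5000
    cross x-line → (7,3), t=1.9283
    cross x-line → (8,3), t=3.0831
    cross y-line → (8,2), t=3.5000
    cross x-line → (9,2), t=4.2378 (wall)
  → r_3 = 4.2378
beam 4: φ=0°, α=15°
  d=(0.9659,0.2588)  start (5,4)  tX=0.6936 tY=0.9659  stride 1/|dx|=1.0353 1/|dy|=3.8637
    cross x-line → (6,4), t=0.6936
    cross y-line → (6,5), t=0.9659
    cross x-line → (7,5), t=1.7289 (wall)
  → r_4 = 1.7289
beam 5: φ=45°, α=60°
  d=(0.5000,0.8660)  start (5,4)  tX=1.3400 tY=0.2887  stride 1/|dx|=2.0000 1/|dy|=1.1547
    cross y-line → (5,5), t=0.2887
    cross x-line → (6,5), t=1.3400
    cross y-line → (6,6), t=1.4434 (wall)
  → r_5 = 1.4434
beam 6: φ=90°, α=105°
  d=(-0.2588,0.9659)  start (5,4)  tX=1.2750 tY=0.2588  stride 1/|dx|=3.8637 1/|dy|=1.0353
    cross y-line → (5,5), t=0.2588
    cross x-line → (4,5), t=1.2750
    cross y-line → (4,6), t=1.2941 (wall)
  → r_6 = 1.2941
beam 7: φ=135°, α=150°
  d=(-0.8660,0.5000)  start (5,4)  tX=0.3811 tY=0.5000  stride 1/|dx|=1.1547 1/|dy|=2.0000
    cross x-line → (4,4), t=0.3811
    cross y-line → (4,5), t=0.5000
    cross x-line → (3,5), t=1.5358
    cross y-line → (3,6), t=2.5000 (wall)
  → r_7 = 2.5000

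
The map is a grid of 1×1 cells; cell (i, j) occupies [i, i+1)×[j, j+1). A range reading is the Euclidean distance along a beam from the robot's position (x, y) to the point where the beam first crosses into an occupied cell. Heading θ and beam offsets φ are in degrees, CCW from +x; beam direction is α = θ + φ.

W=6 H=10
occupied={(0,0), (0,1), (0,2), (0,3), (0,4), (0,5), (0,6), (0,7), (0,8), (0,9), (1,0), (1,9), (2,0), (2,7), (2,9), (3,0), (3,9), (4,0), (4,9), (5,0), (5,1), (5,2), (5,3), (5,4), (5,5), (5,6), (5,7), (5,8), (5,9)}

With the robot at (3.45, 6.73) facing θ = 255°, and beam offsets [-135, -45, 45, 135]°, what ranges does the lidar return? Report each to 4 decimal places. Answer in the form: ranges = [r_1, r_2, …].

beam 1: φ=-135°, α=120°
  d=(-0.5000,0.8660)  start (3,6)  tX=0.9000 tY=0.3118  stride 1/|dx|=2.0000 1/|dy|=1.1547
    cross y-line → (3,7), t=0.3118
    cross x-line → (2,7), t=0.9000 (wall)
  → r_1 = 0.9000
beam 2: φ=-45°, α=210°
  d=(-0.8660,-0.5000)  start (3,6)  tX=0.5196 tY=1.4600  stride 1/|dx|=1.1547 1/|dy|=2.0000
    cross x-line → (2,6), t=0.5196
    cross y-line → (2,5), t=1.4600
    cross x-line → (1,5), t=1.6743
    cross x-line → (0,5), t=2.8290 (wall)
  → r_2 = 2.8290
beam 3: φ=45°, α=300°
  d=(0.5000,-0.8660)  start (3,6)  tX=1.1000 tY=0.8429  stride 1/|dx|=2.0000 1/|dy|=1.1547
    cross y-line → (3,5), t=0.8429
    cross x-line → (4,5), t=1.1000
    cross y-line → (4,4), t=1.9976
    cross x-line → (5,4), t=3.1000 (wall)
  → r_3 = 3.1000
beam 4: φ=135°, α=30°
  d=(0.8660,0.5000)  start (3,6)  tX=0.6351 tY=0.5400  stride 1/|dx|=1.1547 1/|dy|=2.0000
    cross y-line → (3,7), t=0.5400
    cross x-line → (4,7), t=0.6351
    cross x-line → (5,7), t=1.7898 (wall)
  → r_4 = 1.7898

ranges = [0.9000, 2.8290, 3.1000, 1.7898]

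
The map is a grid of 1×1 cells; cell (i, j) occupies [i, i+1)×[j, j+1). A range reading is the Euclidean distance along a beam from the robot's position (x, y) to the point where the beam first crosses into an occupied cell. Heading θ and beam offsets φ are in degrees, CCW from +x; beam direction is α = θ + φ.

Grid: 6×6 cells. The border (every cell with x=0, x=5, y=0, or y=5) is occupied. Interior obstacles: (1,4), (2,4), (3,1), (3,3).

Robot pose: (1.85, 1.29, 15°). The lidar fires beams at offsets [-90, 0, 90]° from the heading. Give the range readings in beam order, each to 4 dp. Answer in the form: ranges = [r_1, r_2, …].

beam 1: φ=-90°, α=285°
  direction (0.2588, -0.9659); cell (1,1); t to first gridline: x 0.5796, y 0.3002 (then +3.8637 / +1.0353)
    (1,0) via y @ 0.3002  # hit
  → r_1 = 0.3002
beam 2: φ=0°, α=15°
  direction (0.9659, 0.2588); cell (1,1); t to first gridline: x 0.1553, y 2.7432 (then +1.0353 / +3.8637)
    (2,1) via x @ 0.1553
    (3,1) via x @ 1.1906  # hit
  → r_2 = 1.1906
beam 3: φ=90°, α=105°
  direction (-0.2588, 0.9659); cell (1,1); t to first gridline: x 3.2841, y 0.7350 (then +3.8637 / +1.0353)
    (1,2) via y @ 0.7350
    (1,3) via y @ 1.7703
    (1,4) via y @ 2.8056  # hit
  → r_3 = 2.8056

ranges = [0.3002, 1.1906, 2.8056]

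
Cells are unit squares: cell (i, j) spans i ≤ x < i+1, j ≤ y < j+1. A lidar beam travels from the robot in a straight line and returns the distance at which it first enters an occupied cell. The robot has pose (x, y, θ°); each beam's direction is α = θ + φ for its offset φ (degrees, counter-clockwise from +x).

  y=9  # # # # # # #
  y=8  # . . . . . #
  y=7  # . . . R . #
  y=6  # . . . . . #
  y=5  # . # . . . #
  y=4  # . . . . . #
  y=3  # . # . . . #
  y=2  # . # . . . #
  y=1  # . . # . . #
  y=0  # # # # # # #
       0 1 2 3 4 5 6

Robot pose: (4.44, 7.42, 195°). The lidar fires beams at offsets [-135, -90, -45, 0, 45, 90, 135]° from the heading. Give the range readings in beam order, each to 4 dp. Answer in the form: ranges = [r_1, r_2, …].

ranges = [1.8244, 1.6357, 3.1600, 3.5614, 3.9491, 6.0274, 1.8013]

beam 1: φ=-135°, α=60°
  d=(0.5000,0.8660)  start (4,7)  tX=1.1200 tY=0.6697  stride 1/|dx|=2.0000 1/|dy|=1.1547
    cross y-line → (4,8), t=0.6697
    cross x-line → (5,8), t=1.1200
    cross y-line → (5,9), t=1.8244 (wall)
  → r_1 = 1.8244
beam 2: φ=-90°, α=105°
  d=(-0.2588,0.9659)  start (4,7)  tX=1.7000 tY=0.6005  stride 1/|dx|=3.8637 1/|dy|=1.0353
    cross y-line → (4,8), t=0.6005
    cross y-line → (4,9), t=1.6357 (wall)
  → r_2 = 1.6357
beam 3: φ=-45°, α=150°
  d=(-0.8660,0.5000)  start (4,7)  tX=0.5081 tY=1.1600  stride 1/|dx|=1.1547 1/|dy|=2.0000
    cross x-line → (3,7), t=0.5081
    cross y-line → (3,8), t=1.1600
    cross x-line → (2,8), t=1.6628
    cross x-line → (1,8), t=2.8175
    cross y-line → (1,9), t=3.1600 (wall)
  → r_3 = 3.1600
beam 4: φ=0°, α=195°
  d=(-0.9659,-0.2588)  start (4,7)  tX=0.4555 tY=1.6228  stride 1/|dx|=1.0353 1/|dy|=3.8637
    cross x-line → (3,7), t=0.4555
    cross x-line → (2,7), t=1.4908
    cross y-line → (2,6), t=1.6228
    cross x-line → (1,6), t=2.5261
    cross x-line → (0,6), t=3.5614 (wall)
  → r_4 = 3.5614
beam 5: φ=45°, α=240°
  d=(-0.5000,-0.8660)  start (4,7)  tX=0.8800 tY=0.4850  stride 1/|dx|=2.0000 1/|dy|=1.1547
    cross y-line → (4,6), t=0.4850
    cross x-line → (3,6), t=0.8800
    cross y-line → (3,5), t=1.6397
    cross y-line → (3,4), t=2.7944
    cross x-line → (2,4), t=2.8800
    cross y-line → (2,3), t=3.9491 (wall)
  → r_5 = 3.9491
beam 6: φ=90°, α=285°
  d=(0.2588,-0.9659)  start (4,7)  tX=2.1637 tY=0.4348  stride 1/|dx|=3.8637 1/|dy|=1.0353
    cross y-line → (4,6), t=0.4348
    cross y-line → (4,5), t=1.4701
    cross x-line → (5,5), t=2.1637
    cross y-line → (5,4), t=2.5054
    cross y-line → (5,3), t=3.5406
    cross y-line → (5,2), t=4.5759
    cross y-line → (5,1), t=5.6112
    cross x-line → (6,1), t=6.0274 (wall)
  → r_6 = 6.0274
beam 7: φ=135°, α=330°
  d=(0.8660,-0.5000)  start (4,7)  tX=0.6466 tY=0.8400  stride 1/|dx|=1.1547 1/|dy|=2.0000
    cross x-line → (5,7), t=0.6466
    cross y-line → (5,6), t=0.8400
    cross x-line → (6,6), t=1.8013 (wall)
  → r_7 = 1.8013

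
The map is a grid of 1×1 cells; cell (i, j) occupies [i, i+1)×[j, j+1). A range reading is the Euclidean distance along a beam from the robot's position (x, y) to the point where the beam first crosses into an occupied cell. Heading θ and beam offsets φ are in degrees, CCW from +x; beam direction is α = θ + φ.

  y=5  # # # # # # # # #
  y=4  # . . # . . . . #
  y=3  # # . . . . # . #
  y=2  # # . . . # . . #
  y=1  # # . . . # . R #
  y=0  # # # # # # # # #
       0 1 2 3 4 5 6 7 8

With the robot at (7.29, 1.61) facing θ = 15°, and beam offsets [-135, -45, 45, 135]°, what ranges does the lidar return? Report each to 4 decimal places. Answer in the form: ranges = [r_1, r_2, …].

beam 1: φ=-135°, α=240°
  cosα=-0.5000 sinα=-0.8660 | (7,1) | tMaxX 0.5800 tMaxY 0.7044 | tΔX 2.0000 tΔY 1.1547
    t=0.5800 [x] (6,1)
    t=0.7044 [y] (6,0) — stop
  → r_1 = 0.7044
beam 2: φ=-45°, α=330°
  cosα=0.8660 sinα=-0.5000 | (7,1) | tMaxX 0.8198 tMaxY 1.2200 | tΔX 1.1547 tΔY 2.0000
    t=0.8198 [x] (8,1) — stop
  → r_2 = 0.8198
beam 3: φ=45°, α=60°
  cosα=0.5000 sinα=0.8660 | (7,1) | tMaxX 1.4200 tMaxY 0.4503 | tΔX 2.0000 tΔY 1.1547
    t=0.4503 [y] (7,2)
    t=1.4200 [x] (8,2) — stop
  → r_3 = 1.4200
beam 4: φ=135°, α=150°
  cosα=-0.8660 sinα=0.5000 | (7,1) | tMaxX 0.3349 tMaxY 0.7800 | tΔX 1.1547 tΔY 2.0000
    t=0.3349 [x] (6,1)
    t=0.7800 [y] (6,2)
    t=1.4896 [x] (5,2) — stop
  → r_4 = 1.4896

ranges = [0.7044, 0.8198, 1.4200, 1.4896]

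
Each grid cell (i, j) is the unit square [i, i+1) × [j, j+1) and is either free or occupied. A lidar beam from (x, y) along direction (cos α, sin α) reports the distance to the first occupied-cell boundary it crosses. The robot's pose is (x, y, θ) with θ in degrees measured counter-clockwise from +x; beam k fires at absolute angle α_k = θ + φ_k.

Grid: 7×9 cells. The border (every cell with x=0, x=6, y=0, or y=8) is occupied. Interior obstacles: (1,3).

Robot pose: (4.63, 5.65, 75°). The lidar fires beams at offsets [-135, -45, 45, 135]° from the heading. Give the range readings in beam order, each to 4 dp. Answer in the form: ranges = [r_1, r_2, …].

ranges = [2.7400, 1.5819, 2.7135, 3.3000]

beam 1: φ=-135°, α=300°
  d=(0.5000,-0.8660)  start (4,5)  tX=0.7400 tY=0.7506  stride 1/|dx|=2.0000 1/|dy|=1.1547
    cross x-line → (5,5), t=0.7400
    cross y-line → (5,4), t=0.7506
    cross y-line → (5,3), t=1.9053
    cross x-line → (6,3), t=2.7400 (wall)
  → r_1 = 2.7400
beam 2: φ=-45°, α=30°
  d=(0.8660,0.5000)  start (4,5)  tX=0.4272 tY=0.7000  stride 1/|dx|=1.1547 1/|dy|=2.0000
    cross x-line → (5,5), t=0.4272
    cross y-line → (5,6), t=0.7000
    cross x-line → (6,6), t=1.5819 (wall)
  → r_2 = 1.5819
beam 3: φ=45°, α=120°
  d=(-0.5000,0.8660)  start (4,5)  tX=1.2600 tY=0.4041  stride 1/|dx|=2.0000 1/|dy|=1.1547
    cross y-line → (4,6), t=0.4041
    cross x-line → (3,6), t=1.2600
    cross y-line → (3,7), t=1.5588
    cross y-line → (3,8), t=2.7135 (wall)
  → r_3 = 2.7135
beam 4: φ=135°, α=210°
  d=(-0.8660,-0.5000)  start (4,5)  tX=0.7275 tY=1.3000  stride 1/|dx|=1.1547 1/|dy|=2.0000
    cross x-line → (3,5), t=0.7275
    cross y-line → (3,4), t=1.3000
    cross x-line → (2,4), t=1.8822
    cross x-line → (1,4), t=3.0369
    cross y-line → (1,3), t=3.3000 (wall)
  → r_4 = 3.3000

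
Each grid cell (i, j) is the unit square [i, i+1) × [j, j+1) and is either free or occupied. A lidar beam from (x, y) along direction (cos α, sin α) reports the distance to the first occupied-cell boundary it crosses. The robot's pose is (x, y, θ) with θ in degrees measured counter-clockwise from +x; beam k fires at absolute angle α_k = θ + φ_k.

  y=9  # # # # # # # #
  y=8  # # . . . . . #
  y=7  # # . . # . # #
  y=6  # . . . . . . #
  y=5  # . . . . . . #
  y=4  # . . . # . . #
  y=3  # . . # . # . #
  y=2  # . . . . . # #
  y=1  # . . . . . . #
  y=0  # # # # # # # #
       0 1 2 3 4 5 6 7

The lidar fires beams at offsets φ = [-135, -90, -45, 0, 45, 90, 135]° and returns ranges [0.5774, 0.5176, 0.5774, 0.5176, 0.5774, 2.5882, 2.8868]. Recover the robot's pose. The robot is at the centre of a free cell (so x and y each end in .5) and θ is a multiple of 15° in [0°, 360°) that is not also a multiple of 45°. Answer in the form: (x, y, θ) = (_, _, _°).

Enumerate (i+0.5, j+0.5, θ) over the 40 free cells and 16 admissible headings. For each, cast all 7 beams and compare to the given ranges.
  (1.5, 2.5, 195°): beam 1 = 5.1962 ≠ 0.5774 ✗
  (5.5, 1.5, 165°): beam 1 = 1.0000 ≠ 0.5774 ✗
  (3.5, 2.5, 75°): beam 1 = 1.7321 ≠ 0.5774 ✗
  (3.5, 7.5, 345°): beam 1 = 2.8868 ≠ 0.5774 ✗
  …
  (4.5, 3.5, 165°): r_1=0.5774, r_2=0.5176, r_3=0.5774, r_4=0.5176, r_5=0.5774, r_6=2.5882, r_7=2.8868 — all match ✓
No second candidate reproduces the full scan.

(x, y, θ) = (4.5, 3.5, 165°)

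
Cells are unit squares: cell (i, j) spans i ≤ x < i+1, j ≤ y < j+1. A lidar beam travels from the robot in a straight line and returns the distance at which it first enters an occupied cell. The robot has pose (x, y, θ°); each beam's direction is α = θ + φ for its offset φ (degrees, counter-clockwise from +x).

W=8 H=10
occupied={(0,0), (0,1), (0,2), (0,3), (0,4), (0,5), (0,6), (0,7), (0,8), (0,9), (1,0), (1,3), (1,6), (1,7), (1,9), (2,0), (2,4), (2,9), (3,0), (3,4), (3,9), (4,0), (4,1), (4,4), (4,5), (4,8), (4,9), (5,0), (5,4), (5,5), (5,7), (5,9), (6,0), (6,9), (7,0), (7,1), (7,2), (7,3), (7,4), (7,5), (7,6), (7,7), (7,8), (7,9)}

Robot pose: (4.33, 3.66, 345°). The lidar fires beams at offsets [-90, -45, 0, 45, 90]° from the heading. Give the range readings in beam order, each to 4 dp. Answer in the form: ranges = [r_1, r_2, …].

ranges = [2.7538, 3.0715, 2.7642, 0.6800, 0.3520]

beam 1: φ=-90°, α=255°
  d=(-0.2588,-0.9659)  start (4,3)  tX=1.2750 tY=0.6833  stride 1/|dx|=3.8637 1/|dy|=1.0353
    cross y-line → (4,2), t=0.6833
    cross x-line → (3,2), t=1.2750
    cross y-line → (3,1), t=1.7186
    cross y-line → (3,0), t=2.7538 (wall)
  → r_1 = 2.7538
beam 2: φ=-45°, α=300°
  d=(0.5000,-0.8660)  start (4,3)  tX=1.3400 tY=0.7621  stride 1/|dx|=2.0000 1/|dy|=1.1547
    cross y-line → (4,2), t=0.7621
    cross x-line → (5,2), t=1.3400
    cross y-line → (5,1), t=1.9168
    cross y-line → (5,0), t=3.0715 (wall)
  → r_2 = 3.0715
beam 3: φ=0°, α=345°
  d=(0.9659,-0.2588)  start (4,3)  tX=0.6936 tY=2.5500  stride 1/|dx|=1.0353 1/|dy|=3.8637
    cross x-line → (5,3), t=0.6936
    cross x-line → (6,3), t=1.7289
    cross y-line → (6,2), t=2.5500
    cross x-line → (7,2), t=2.7642 (wall)
  → r_3 = 2.7642
beam 4: φ=45°, α=30°
  d=(0.8660,0.5000)  start (4,3)  tX=0.7736 tY=0.6800  stride 1/|dx|=1.1547 1/|dy|=2.0000
    cross y-line → (4,4), t=0.6800 (wall)
  → r_4 = 0.6800
beam 5: φ=90°, α=75°
  d=(0.2588,0.9659)  start (4,3)  tX=2.5887 tY=0.3520  stride 1/|dx|=3.8637 1/|dy|=1.0353
    cross y-line → (4,4), t=0.3520 (wall)
  → r_5 = 0.3520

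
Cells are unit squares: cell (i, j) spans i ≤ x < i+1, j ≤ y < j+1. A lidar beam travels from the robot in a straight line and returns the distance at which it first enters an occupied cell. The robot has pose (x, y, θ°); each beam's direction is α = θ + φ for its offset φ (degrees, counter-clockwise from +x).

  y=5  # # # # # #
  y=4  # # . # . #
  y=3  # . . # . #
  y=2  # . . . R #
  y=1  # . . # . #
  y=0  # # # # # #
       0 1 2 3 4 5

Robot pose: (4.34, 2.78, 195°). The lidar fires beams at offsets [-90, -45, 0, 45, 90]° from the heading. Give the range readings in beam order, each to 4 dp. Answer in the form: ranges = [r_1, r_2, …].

beam 1: φ=-90°, α=105°
  dir = (cos 105°, sin 105°) = (-0.2588, 0.9659); from cell (4,2)
  next x-line at t=1.3137, next y-line at t=0.2278; Δt_x=3.8637, Δt_y=1.0353
    y: enter (4,3) at t=0.2278
    y: enter (4,4) at t=1.2630
    x: enter (3,4) at t=1.3137 ← occupied
  → r_1 = 1.3137
beam 2: φ=-45°, α=150°
  dir = (cos 150°, sin 150°) = (-0.8660, 0.5000); from cell (4,2)
  next x-line at t=0.3926, next y-line at t=0.4400; Δt_x=1.1547, Δt_y=2.0000
    x: enter (3,2) at t=0.3926
    y: enter (3,3) at t=0.4400 ← occupied
  → r_2 = 0.4400
beam 3: φ=0°, α=195°
  dir = (cos 195°, sin 195°) = (-0.9659, -0.2588); from cell (4,2)
  next x-line at t=0.3520, next y-line at t=3.0137; Δt_x=1.0353, Δt_y=3.8637
    x: enter (3,2) at t=0.3520
    x: enter (2,2) at t=1.3873
    x: enter (1,2) at t=2.4225
    y: enter (1,1) at t=3.0137
    x: enter (0,1) at t=3.4578 ← occupied
  → r_3 = 3.4578
beam 4: φ=45°, α=240°
  dir = (cos 240°, sin 240°) = (-0.5000, -0.8660); from cell (4,2)
  next x-line at t=0.6800, next y-line at t=0.9007; Δt_x=2.0000, Δt_y=1.1547
    x: enter (3,2) at t=0.6800
    y: enter (3,1) at t=0.9007 ← occupied
  → r_4 = 0.9007
beam 5: φ=90°, α=285°
  dir = (cos 285°, sin 285°) = (0.2588, -0.9659); from cell (4,2)
  next x-line at t=2.5500, next y-line at t=0.8075; Δt_x=3.8637, Δt_y=1.0353
    y: enter (4,1) at t=0.8075
    y: enter (4,0) at t=1.8428 ← occupied
  → r_5 = 1.8428

ranges = [1.3137, 0.4400, 3.4578, 0.9007, 1.8428]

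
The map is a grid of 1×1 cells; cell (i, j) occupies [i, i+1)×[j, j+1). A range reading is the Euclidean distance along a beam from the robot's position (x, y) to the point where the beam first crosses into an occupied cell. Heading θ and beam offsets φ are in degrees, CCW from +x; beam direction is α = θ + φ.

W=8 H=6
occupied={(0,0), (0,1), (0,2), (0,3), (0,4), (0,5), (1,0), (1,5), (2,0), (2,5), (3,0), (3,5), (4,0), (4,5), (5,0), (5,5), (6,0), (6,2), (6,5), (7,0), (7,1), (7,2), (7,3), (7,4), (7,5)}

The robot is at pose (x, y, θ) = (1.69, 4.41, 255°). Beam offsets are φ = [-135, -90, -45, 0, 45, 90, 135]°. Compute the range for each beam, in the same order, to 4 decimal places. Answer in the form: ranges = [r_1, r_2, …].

beam 1: φ=-135°, α=120°
  dir = (cos 120°, sin 120°) = (-0.5000, 0.8660); from cell (1,4)
  next x-line at t=1.3800, next y-line at t=0.6813; Δt_x=2.0000, Δt_y=1.1547
    y: enter (1,5) at t=0.6813 ← occupied
  → r_1 = 0.6813
beam 2: φ=-90°, α=165°
  dir = (cos 165°, sin 165°) = (-0.9659, 0.2588); from cell (1,4)
  next x-line at t=0.7143, next y-line at t=2.2796; Δt_x=1.0353, Δt_y=3.8637
    x: enter (0,4) at t=0.7143 ← occupied
  → r_2 = 0.7143
beam 3: φ=-45°, α=210°
  dir = (cos 210°, sin 210°) = (-0.8660, -0.5000); from cell (1,4)
  next x-line at t=0.7967, next y-line at t=0.8200; Δt_x=1.1547, Δt_y=2.0000
    x: enter (0,4) at t=0.7967 ← occupied
  → r_3 = 0.7967
beam 4: φ=0°, α=255°
  dir = (cos 255°, sin 255°) = (-0.2588, -0.9659); from cell (1,4)
  next x-line at t=2.6660, next y-line at t=0.4245; Δt_x=3.8637, Δt_y=1.0353
    y: enter (1,3) at t=0.4245
    y: enter (1,2) at t=1.4597
    y: enter (1,1) at t=2.4950
    x: enter (0,1) at t=2.6660 ← occupied
  → r_4 = 2.6660
beam 5: φ=45°, α=300°
  dir = (cos 300°, sin 300°) = (0.5000, -0.8660); from cell (1,4)
  next x-line at t=0.6200, next y-line at t=0.4734; Δt_x=2.0000, Δt_y=1.1547
    y: enter (1,3) at t=0.4734
    x: enter (2,3) at t=0.6200
    y: enter (2,2) at t=1.6281
    x: enter (3,2) at t=2.6200
    y: enter (3,1) at t=2.7828
    y: enter (3,0) at t=3.9375 ← occupied
  → r_5 = 3.9375
beam 6: φ=90°, α=345°
  dir = (cos 345°, sin 345°) = (0.9659, -0.2588); from cell (1,4)
  next x-line at t=0.3209, next y-line at t=1.5841; Δt_x=1.0353, Δt_y=3.8637
    x: enter (2,4) at t=0.3209
    x: enter (3,4) at t=1.3562
    y: enter (3,3) at t=1.5841
    x: enter (4,3) at t=2.3915
    x: enter (5,3) at t=3.4268
    x: enter (6,3) at t=4.4620
    y: enter (6,2) at t=5.4478 ← occupied
  → r_6 = 5.4478
beam 7: φ=135°, α=30°
  dir = (cos 30°, sin 30°) = (0.8660, 0.5000); from cell (1,4)
  next x-line at t=0.3580, next y-line at t=1.1800; Δt_x=1.1547, Δt_y=2.0000
    x: enter (2,4) at t=0.3580
    y: enter (2,5) at t=1.1800 ← occupied
  → r_7 = 1.1800

ranges = [0.6813, 0.7143, 0.7967, 2.6660, 3.9375, 5.4478, 1.1800]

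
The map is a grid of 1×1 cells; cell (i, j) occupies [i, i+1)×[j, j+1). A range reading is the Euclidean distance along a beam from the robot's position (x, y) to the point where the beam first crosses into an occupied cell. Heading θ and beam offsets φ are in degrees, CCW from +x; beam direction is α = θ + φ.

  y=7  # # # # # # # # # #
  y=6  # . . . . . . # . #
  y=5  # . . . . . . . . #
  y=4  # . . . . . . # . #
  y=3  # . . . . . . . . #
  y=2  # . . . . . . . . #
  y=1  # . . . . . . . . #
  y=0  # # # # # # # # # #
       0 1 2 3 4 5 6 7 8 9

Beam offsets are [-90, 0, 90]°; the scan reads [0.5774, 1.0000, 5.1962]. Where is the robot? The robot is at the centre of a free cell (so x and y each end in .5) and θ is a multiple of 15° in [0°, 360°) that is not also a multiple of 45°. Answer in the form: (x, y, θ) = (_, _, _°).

(x, y, θ) = (4.5, 1.5, 330°)

Enumerate (i+0.5, j+0.5, θ) over the 46 free cells and 16 admissible headings. For each, cast all 3 beams and compare to the given ranges.
  (8.5, 5.5, 300°): beam 1 = 1.0000 ≠ 0.5774 ✗
  (1.5, 1.5, 195°): beam 1 = 1.9319 ≠ 0.5774 ✗
  (4.5, 5.5, 120°): beam 1 = 2.8868 ≠ 0.5774 ✗
  …
  (4.5, 1.5, 330°): r_1=0.5774, r_2=1.0000, r_3=5.1962 — all match ✓
No second candidate reproduces the full scan.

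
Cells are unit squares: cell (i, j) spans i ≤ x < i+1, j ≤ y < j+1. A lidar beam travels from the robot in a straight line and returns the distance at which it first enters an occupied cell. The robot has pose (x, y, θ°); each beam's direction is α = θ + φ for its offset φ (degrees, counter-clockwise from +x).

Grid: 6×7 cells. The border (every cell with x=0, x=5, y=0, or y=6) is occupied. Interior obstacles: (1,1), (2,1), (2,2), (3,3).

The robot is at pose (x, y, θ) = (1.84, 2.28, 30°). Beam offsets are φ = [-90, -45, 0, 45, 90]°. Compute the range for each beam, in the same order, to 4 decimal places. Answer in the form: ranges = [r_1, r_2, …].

ranges = [0.3200, 0.1656, 0.1848, 0.6182, 1.6800]

beam 1: φ=-90°, α=300°
  d=(0.5000,-0.8660)  start (1,2)  tX=0.3200 tY=0.3233  stride 1/|dx|=2.0000 1/|dy|=1.1547
    cross x-line → (2,2), t=0.3200 (wall)
  → r_1 = 0.3200
beam 2: φ=-45°, α=345°
  d=(0.9659,-0.2588)  start (1,2)  tX=0.1656 tY=1.0818  stride 1/|dx|=1.0353 1/|dy|=3.8637
    cross x-line → (2,2), t=0.1656 (wall)
  → r_2 = 0.1656
beam 3: φ=0°, α=30°
  d=(0.8660,0.5000)  start (1,2)  tX=0.1848 tY=1.4400  stride 1/|dx|=1.1547 1/|dy|=2.0000
    cross x-line → (2,2), t=0.1848 (wall)
  → r_3 = 0.1848
beam 4: φ=45°, α=75°
  d=(0.2588,0.9659)  start (1,2)  tX=0.6182 tY=0.7454  stride 1/|dx|=3.8637 1/|dy|=1.0353
    cross x-line → (2,2), t=0.6182 (wall)
  → r_4 = 0.6182
beam 5: φ=90°, α=120°
  d=(-0.5000,0.8660)  start (1,2)  tX=1.6800 tY=0.8314  stride 1/|dx|=2.0000 1/|dy|=1.1547
    cross y-line → (1,3), t=0.8314
    cross x-line → (0,3), t=1.6800 (wall)
  → r_5 = 1.6800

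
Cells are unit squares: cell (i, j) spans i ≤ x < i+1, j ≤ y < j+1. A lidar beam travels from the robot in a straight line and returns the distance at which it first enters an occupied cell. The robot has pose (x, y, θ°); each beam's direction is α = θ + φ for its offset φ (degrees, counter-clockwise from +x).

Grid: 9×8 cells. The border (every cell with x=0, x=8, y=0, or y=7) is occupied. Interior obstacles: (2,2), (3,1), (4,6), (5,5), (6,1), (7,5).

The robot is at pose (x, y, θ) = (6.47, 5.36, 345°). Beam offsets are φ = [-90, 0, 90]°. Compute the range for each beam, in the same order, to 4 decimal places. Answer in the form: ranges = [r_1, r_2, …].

beam 1: φ=-90°, α=255°
  direction (-0.2588, -0.9659); cell (6,5); t to first gridline: x 1.8159, y 0.3727 (then +3.8637 / +1.0353)
    (6,4) via y @ 0.3727
    (6,3) via y @ 1.4080
    (5,3) via x @ 1.8159
    (5,2) via y @ 2.4433
    (5,1) via y @ 3.4785
    (5,0) via y @ 4.5138  # hit
  → r_1 = 4.5138
beam 2: φ=0°, α=345°
  direction (0.9659, -0.2588); cell (6,5); t to first gridline: x 0.5487, y 1.3909 (then +1.0353 / +3.8637)
    (7,5) via x @ 0.5487  # hit
  → r_2 = 0.5487
beam 3: φ=90°, α=75°
  direction (0.2588, 0.9659); cell (6,5); t to first gridline: x 2.0478, y 0.6626 (then +3.8637 / +1.0353)
    (6,6) via y @ 0.6626
    (6,7) via y @ 1.6979  # hit
  → r_3 = 1.6979

ranges = [4.5138, 0.5487, 1.6979]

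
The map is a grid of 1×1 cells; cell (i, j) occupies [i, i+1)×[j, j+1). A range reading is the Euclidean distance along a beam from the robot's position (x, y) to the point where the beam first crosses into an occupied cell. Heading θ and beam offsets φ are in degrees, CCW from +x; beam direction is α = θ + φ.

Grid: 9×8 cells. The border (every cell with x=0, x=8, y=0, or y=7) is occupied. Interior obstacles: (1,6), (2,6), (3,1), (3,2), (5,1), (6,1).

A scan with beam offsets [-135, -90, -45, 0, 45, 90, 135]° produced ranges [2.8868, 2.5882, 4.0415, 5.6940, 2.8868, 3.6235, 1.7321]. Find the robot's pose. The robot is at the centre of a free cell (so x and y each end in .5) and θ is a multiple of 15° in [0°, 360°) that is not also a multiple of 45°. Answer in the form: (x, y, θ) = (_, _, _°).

The pose lattice has 36·16 = 576 candidates. Test each by forward raycasting.
  (7.5, 2.5, 300°): beam 1 = 6.7293 ≠ 2.8868 ✗
  (5.5, 6.5, 240°): beam 1 = 0.5176 ≠ 2.8868 ✗
  (4.5, 5.5, 300°): beam 1 = 1.9319 ≠ 2.8868 ✗
  …
  (6.5, 4.5, 195°): r_1=2.8868, r_2=2.5882, r_3=4.0415, r_4=5.6940, r_5=2.8868, r_6=3.6235, r_7=1.7321 — all match ✓
Only this pose fits every beam.

(x, y, θ) = (6.5, 4.5, 195°)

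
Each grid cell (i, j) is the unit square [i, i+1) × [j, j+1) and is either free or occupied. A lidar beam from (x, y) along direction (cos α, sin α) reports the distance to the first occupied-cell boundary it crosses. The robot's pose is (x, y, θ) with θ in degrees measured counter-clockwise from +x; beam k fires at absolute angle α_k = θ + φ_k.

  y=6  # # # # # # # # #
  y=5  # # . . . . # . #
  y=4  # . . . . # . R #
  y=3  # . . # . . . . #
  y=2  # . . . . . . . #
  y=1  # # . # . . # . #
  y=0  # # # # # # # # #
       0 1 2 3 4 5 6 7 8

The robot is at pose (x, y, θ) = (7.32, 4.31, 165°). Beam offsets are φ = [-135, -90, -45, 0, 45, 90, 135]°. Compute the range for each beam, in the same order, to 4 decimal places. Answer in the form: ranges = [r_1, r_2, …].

beam 1: φ=-135°, α=30°
  cosα=0.8660 sinα=0.5000 | (7,4) | tMaxX 0.7852 tMaxY 1.3800 | tΔX 1.1547 tΔY 2.0000
    t=0.7852 [x] (8,4) — stop
  → r_1 = 0.7852
beam 2: φ=-90°, α=75°
  cosα=0.2588 sinα=0.9659 | (7,4) | tMaxX 2.6273 tMaxY 0.7143 | tΔX 3.8637 tΔY 1.0353
    t=0.7143 [y] (7,5)
    t=1.7496 [y] (7,6) — stop
  → r_2 = 1.7496
beam 3: φ=-45°, α=120°
  cosα=-0.5000 sinα=0.8660 | (7,4) | tMaxX 0.6400 tMaxY 0.7967 | tΔX 2.0000 tΔY 1.1547
    t=0.6400 [x] (6,4)
    t=0.7967 [y] (6,5) — stop
  → r_3 = 0.7967
beam 4: φ=0°, α=165°
  cosα=-0.9659 sinα=0.2588 | (7,4) | tMaxX 0.3313 tMaxY 2.6660 | tΔX 1.0353 tΔY 3.8637
    t=0.3313 [x] (6,4)
    t=1.3666 [x] (5,4) — stop
  → r_4 = 1.3666
beam 5: φ=45°, α=210°
  cosα=-0.8660 sinα=-0.5000 | (7,4) | tMaxX 0.3695 tMaxY 0.6200 | tΔX 1.1547 tΔY 2.0000
    t=0.3695 [x] (6,4)
    t=0.6200 [y] (6,3)
    t=1.5242 [x] (5,3)
    t=2.6200 [y] (5,2)
    t=2.6789 [x] (4,2)
    t=3.8336 [x] (3,2)
    t=4.6200 [y] (3,1) — stop
  → r_5 = 4.6200
beam 6: φ=90°, α=255°
  cosα=-0.2588 sinα=-0.9659 | (7,4) | tMaxX 1.2364 tMaxY 0.3209 | tΔX 3.8637 tΔY 1.0353
    t=0.3209 [y] (7,3)
    t=1.2364 [x] (6,3)
    t=1.3562 [y] (6,2)
    t=2.3915 [y] (6,1) — stop
  → r_6 = 2.3915
beam 7: φ=135°, α=300°
  cosα=0.5000 sinα=-0.8660 | (7,4) | tMaxX 1.3600 tMaxY 0.3580 | tΔX 2.0000 tΔY 1.1547
    t=0.3580 [y] (7,3)
    t=1.3600 [x] (8,3) — stop
  → r_7 = 1.3600

ranges = [0.7852, 1.7496, 0.7967, 1.3666, 4.6200, 2.3915, 1.3600]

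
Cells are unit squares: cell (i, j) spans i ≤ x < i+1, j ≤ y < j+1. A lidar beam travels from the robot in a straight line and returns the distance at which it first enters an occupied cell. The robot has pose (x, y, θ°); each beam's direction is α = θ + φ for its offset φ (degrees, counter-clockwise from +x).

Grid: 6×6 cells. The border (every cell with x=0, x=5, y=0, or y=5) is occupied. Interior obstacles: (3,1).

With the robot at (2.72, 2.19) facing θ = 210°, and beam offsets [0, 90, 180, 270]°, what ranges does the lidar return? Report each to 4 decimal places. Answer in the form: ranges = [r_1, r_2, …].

ranges = [1.9861, 0.5600, 2.6327, 3.2447]

beam 1: φ=0°, α=210°
  d=(-0.8660,-0.5000)  start (2,2)  tX=0.8314 tY=0.3800  stride 1/|dx|=1.1547 1/|dy|=2.0000
    cross y-line → (2,1), t=0.3800
    cross x-line → (1,1), t=0.8314
    cross x-line → (0,1), t=1.9861 (wall)
  → r_1 = 1.9861
beam 2: φ=90°, α=300°
  d=(0.5000,-0.8660)  start (2,2)  tX=0.5600 tY=0.2194  stride 1/|dx|=2.0000 1/|dy|=1.1547
    cross y-line → (2,1), t=0.2194
    cross x-line → (3,1), t=0.5600 (wall)
  → r_2 = 0.5600
beam 3: φ=180°, α=30°
  d=(0.8660,0.5000)  start (2,2)  tX=0.3233 tY=1.6200  stride 1/|dx|=1.1547 1/|dy|=2.0000
    cross x-line → (3,2), t=0.3233
    cross x-line → (4,2), t=1.4780
    cross y-line → (4,3), t=1.6200
    cross x-line → (5,3), t=2.6327 (wall)
  → r_3 = 2.6327
beam 4: φ=270°, α=120°
  d=(-0.5000,0.8660)  start (2,2)  tX=1.4400 tY=0.9353  stride 1/|dx|=2.0000 1/|dy|=1.1547
    cross y-line → (2,3), t=0.9353
    cross x-line → (1,3), t=1.4400
    cross y-line → (1,4), t=2.0900
    cross y-line → (1,5), t=3.2447 (wall)
  → r_4 = 3.2447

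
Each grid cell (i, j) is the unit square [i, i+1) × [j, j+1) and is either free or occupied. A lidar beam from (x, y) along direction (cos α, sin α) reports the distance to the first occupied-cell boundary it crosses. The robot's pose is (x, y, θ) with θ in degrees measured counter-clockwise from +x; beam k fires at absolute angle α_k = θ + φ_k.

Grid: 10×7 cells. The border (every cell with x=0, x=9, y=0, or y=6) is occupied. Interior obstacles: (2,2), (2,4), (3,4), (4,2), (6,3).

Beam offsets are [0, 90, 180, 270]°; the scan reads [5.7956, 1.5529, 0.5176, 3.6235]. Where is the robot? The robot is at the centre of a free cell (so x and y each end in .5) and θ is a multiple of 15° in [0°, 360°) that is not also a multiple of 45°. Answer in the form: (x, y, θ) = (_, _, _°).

Enumerate (i+0.5, j+0.5, θ) over the 35 free cells and 16 admissible headings. For each, cast all 4 beams and compare to the given ranges.
  (3.5, 1.5, 15°): beam 1 = 5.6940 ≠ 5.7956 ✗
  (6.5, 2.5, 105°): beam 1 = 0.5176 ≠ 5.7956 ✗
  (8.5, 5.5, 150°): beam 1 = 1.0000 ≠ 5.7956 ✗
  …
  (8.5, 2.5, 195°): r_1=5.7956, r_2=1.5529, r_3=0.5176, r_4=3.6235 — all match ✓
Unique over the lattice → pose = (8.5, 2.5, 195°).

(x, y, θ) = (8.5, 2.5, 195°)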